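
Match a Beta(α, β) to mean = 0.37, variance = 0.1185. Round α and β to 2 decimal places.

By moment matching, α+β = μ(1−μ)/σ² − 1 = (0.37·0.63)/0.1185 − 1 = 1.9671 − 1 = 0.9671.
Since α/(α+β) = μ, α = 0.37·0.9671 = 0.36 and β = 0.63·0.9671 = 0.61.

α = 0.36, β = 0.61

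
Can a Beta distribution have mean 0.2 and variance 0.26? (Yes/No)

For any Beta, Var(X) < E[X]·(1−E[X]).
Here μ(1−μ) = 0.2×0.8 = 0.16, and 0.26 ≥ 0.16.

No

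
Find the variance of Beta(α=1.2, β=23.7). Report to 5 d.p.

α+β = 24.9 and αβ = 28.44, so Var = αβ/[(α+β)²(α+β+1)] = 28.44/16058.259 = 0.00177.

0.00177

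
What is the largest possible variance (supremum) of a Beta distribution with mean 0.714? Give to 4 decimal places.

For fixed mean μ the Beta variance is μ(1−μ)/(α+β+1), increasing as α+β decreases.
Its least upper bound (not attained) is μ(1−μ) = 0.714·0.286 = 0.2042.

0.2042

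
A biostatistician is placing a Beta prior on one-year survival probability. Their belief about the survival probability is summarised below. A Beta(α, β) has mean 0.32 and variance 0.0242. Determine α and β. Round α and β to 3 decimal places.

By moment matching, α+β = μ(1−μ)/σ² − 1 = (0.32·0.68)/0.0242 − 1 = 8.9917 − 1 = 7.9917.
Since α/(α+β) = μ, α = 0.32·7.9917 = 2.557 and β = 0.68·7.9917 = 5.434.

α = 2.557, β = 5.434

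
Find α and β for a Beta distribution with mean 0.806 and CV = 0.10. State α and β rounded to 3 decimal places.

α = 18.594, β = 4.475

Var = (CV·μ)² = (0.10×0.806)² = 0.006496.
α+β = μ(1−μ)/Var − 1 = 0.156364/0.006496 − 1 = 23.0695.
Thus α = 0.806·23.0695 = 18.594 and β = 0.194·23.0695 = 4.475.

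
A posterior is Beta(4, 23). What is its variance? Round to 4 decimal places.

Var = αβ/[(α+β)²(α+β+1)] = (4×23)/(27²×28) = 92/20412 = 0.0045.

0.0045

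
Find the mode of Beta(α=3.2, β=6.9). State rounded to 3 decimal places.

0.272

The density x^(α−1)(1−x)^(β−1) is maximised at (α−1)/(α+β−2) = 2.2/8.1 = 0.272.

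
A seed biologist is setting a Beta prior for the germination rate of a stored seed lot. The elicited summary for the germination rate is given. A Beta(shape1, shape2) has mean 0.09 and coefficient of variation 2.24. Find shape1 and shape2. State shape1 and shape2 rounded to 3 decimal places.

shape1 = 0.091, shape2 = 0.924

σ = CV·μ = 2.24×0.09 = 0.20160, so σ² = 0.040643.
s+1 = μ(1−μ)/σ² = 0.0819/0.040643 = 2.0151, so s = shape1+shape2 = 1.0151.
shape1 = μs = 0.091, shape2 = (1−μ)s = 0.924.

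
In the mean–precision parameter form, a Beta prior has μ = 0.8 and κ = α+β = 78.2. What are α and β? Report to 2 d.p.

α = 62.56, β = 15.64

Split κ in proportion μ : (1−μ): α = 0.8·78.2 = 62.56, β = 78.2 − 62.56 = 15.64.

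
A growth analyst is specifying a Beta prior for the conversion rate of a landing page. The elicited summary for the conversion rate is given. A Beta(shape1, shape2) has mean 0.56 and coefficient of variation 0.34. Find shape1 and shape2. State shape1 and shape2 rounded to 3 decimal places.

shape1 = 3.246, shape2 = 2.551

Var = (CV·μ)² = (0.34×0.56)² = 0.036252.
shape1+shape2 = μ(1−μ)/Var − 1 = 0.2464/0.036252 − 1 = 5.7968.
Thus shape1 = 0.56·5.7968 = 3.246 and shape2 = 0.44·5.7968 = 2.551.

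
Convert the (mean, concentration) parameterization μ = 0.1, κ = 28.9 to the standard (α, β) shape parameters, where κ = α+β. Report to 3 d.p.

α = μκ = 0.1×28.9 = 2.890 and β = (1−μ)κ = 0.9×28.9 = 26.010.

α = 2.890, β = 26.010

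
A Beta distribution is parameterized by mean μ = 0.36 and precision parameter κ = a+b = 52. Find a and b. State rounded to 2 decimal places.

Split κ in proportion μ : (1−μ): a = 0.36·52 = 18.72, b = 52 − 18.72 = 33.28.

a = 18.72, b = 33.28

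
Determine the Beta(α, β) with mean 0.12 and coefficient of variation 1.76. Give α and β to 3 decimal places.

α = 0.164, β = 1.203

Var = (CV·μ)² = (1.76×0.12)² = 0.044605.
α+β = μ(1−μ)/Var − 1 = 0.1056/0.044605 − 1 = 1.3674.
Thus α = 0.12·1.3674 = 0.164 and β = 0.88·1.3674 = 1.203.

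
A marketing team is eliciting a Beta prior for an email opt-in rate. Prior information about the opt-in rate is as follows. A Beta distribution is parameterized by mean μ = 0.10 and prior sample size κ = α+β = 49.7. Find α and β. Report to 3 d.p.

α = μκ = 0.10×49.7 = 4.970 and β = (1−μ)κ = 0.90×49.7 = 44.730.

α = 4.970, β = 44.730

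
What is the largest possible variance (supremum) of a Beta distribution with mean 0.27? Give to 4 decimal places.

Var = μ(1−μ)/(α+β+1), which approaches μ(1−μ) as α+β → 0.
So the supremum is μ(1−μ) = 0.27×0.73 = 0.1971.

0.1971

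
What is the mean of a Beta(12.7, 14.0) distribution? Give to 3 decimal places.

0.476

E[X] = α/(α+β) = 12.7/26.7 = 0.476.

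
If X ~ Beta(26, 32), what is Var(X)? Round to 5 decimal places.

0.00419

μ = 26/58 = 0.448276; Var = μ(1−μ)/(α+β+1) = 0.2473246/59 = 0.00419.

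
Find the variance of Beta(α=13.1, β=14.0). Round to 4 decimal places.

Var = αβ/[(α+β)²(α+β+1)] = (13.1×14.0)/(27.1²×28.1) = 183.40/20636.921 = 0.0089.

0.0089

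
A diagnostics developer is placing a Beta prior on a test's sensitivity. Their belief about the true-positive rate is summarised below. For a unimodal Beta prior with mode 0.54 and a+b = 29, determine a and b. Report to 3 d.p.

For a,b>1 the mode is (a−1)/(a+b−2), so a = mode·(κ−2)+1 = 0.54×27+1 = 15.580.
And b = (1−mode)·(κ−2)+1 = 0.46×27+1 = 13.420.

a = 15.580, b = 13.420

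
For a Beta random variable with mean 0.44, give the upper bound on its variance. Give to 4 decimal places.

Var = μ(1−μ)/(α+β+1), which approaches μ(1−μ) as α+β → 0.
So the supremum is μ(1−μ) = 0.44×0.56 = 0.2464.

0.2464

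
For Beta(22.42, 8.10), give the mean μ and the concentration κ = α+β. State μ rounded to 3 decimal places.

κ = α+β = 22.42+8.10 = 30.52; μ = α/κ = 22.42/30.52 = 0.735.

μ = 0.735, κ = 30.52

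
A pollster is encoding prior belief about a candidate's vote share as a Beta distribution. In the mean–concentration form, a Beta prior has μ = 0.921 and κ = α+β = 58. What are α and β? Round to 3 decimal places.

α = 53.418, β = 4.582

α = μκ = 0.921×58 = 53.418 and β = (1−μ)κ = 0.079×58 = 4.582.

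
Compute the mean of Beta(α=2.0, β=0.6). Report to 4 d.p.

0.7692

The Beta mean is α/(α+β) = 2.0/(2.0+0.6) = 0.7692.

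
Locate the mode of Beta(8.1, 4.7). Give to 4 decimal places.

0.6574

With α,β > 1, mode = (α−1)/(α+β−2) = 7.1/10.8 = 0.6574.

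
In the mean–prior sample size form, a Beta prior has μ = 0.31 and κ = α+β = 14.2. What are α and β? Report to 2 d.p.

α = 4.40, β = 9.80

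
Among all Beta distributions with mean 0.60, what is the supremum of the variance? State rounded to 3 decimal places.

For fixed mean μ the Beta variance is μ(1−μ)/(α+β+1), increasing as α+β decreases.
Its least upper bound (not attained) is μ(1−μ) = 0.60·0.40 = 0.240.

0.240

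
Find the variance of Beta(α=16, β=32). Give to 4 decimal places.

0.0045

μ = 16/48 = 0.333333; Var = μ(1−μ)/(α+β+1) = 0.2222222/49 = 0.0045.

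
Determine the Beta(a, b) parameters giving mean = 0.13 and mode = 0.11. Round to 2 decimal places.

a = 5.07, b = 33.93

Let s = a+b. Mean gives a = μs = 0.13s; mode gives (a−1)/(s−2) = 0.11.
Substituting: 0.13s − 1 = 0.11(s−2) = 0.11s − 0.22, so 0.02s = 0.78 and s = 39.0000.
Then a = 0.13×39.0000 = 5.07 and b = s−a = 33.93.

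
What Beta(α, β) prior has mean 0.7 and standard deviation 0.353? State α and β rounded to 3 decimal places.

α = 0.480, β = 0.206

σ² = 0.353² = 0.124609.
With s = α+β, Var = μ(1−μ)/(s+1), so s+1 = (0.7×0.3)/0.124609 = 1.6853 and s = 0.6853.
α = μs = 0.480, β = (1−μ)s = 0.206.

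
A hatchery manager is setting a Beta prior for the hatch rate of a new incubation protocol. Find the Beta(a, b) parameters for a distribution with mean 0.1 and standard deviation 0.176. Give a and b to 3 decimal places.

First σ² = 0.030976. Setting a = μn, b = (1−μ)n with n = a+b,
μ(1−μ)/(n+1) = 0.030976 ⇒ n+1 = 0.09/0.030976 = 2.9055 ⇒ n = 1.9055.
Hence a = 0.1×1.9055 = 0.191, b = 0.9×1.9055 = 1.715.

a = 0.191, b = 1.715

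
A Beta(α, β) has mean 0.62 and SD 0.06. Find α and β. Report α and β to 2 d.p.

α = 39.96, β = 24.49

Variance = 0.06² = 0.0036. The moment-matching identity α+β = μ(1−μ)/Var − 1 gives
α+β = 0.2356/0.0036 − 1 = 64.4444, so α = μ·64.4444 = 39.96 and β = (1−μ)·64.4444 = 24.49.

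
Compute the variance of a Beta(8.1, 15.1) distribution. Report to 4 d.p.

0.0094

α+β = 23.2 and αβ = 122.31, so Var = αβ/[(α+β)²(α+β+1)] = 122.31/13025.408 = 0.0094.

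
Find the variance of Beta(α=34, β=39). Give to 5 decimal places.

μ = 34/73 = 0.465753; Var = μ(1−μ)/(α+β+1) = 0.2488272/74 = 0.00336.

0.00336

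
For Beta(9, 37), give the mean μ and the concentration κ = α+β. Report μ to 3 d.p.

κ = α+β = 9+37 = 46; μ = α/κ = 9/46 = 0.196.

μ = 0.196, κ = 46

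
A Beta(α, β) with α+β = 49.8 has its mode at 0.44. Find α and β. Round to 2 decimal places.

α = 22.03, β = 27.77

For α,β>1 the mode is (α−1)/(α+β−2), so α = mode·(κ−2)+1 = 0.44×47.8+1 = 22.03.
And β = (1−mode)·(κ−2)+1 = 0.56×47.8+1 = 27.77.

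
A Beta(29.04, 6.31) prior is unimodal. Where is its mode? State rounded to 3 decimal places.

0.841

With α,β > 1, mode = (α−1)/(α+β−2) = 28.04/33.35 = 0.841.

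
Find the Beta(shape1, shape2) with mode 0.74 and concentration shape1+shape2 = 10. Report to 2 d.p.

Mode = (shape1−1)/(κ−2) with κ = shape1+shape2, so shape1−1 = 0.74·8 = 5.92.
shape1 = 6.92; shape2 = κ − shape1 = 3.08.

shape1 = 6.92, shape2 = 3.08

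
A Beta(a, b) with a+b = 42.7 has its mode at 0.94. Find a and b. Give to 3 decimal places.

a = 39.258, b = 3.442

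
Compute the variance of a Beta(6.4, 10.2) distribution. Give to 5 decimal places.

0.01346

μ = 6.4/16.6 = 0.385542; Var = μ(1−μ)/(α+β+1) = 0.2368994/17.6 = 0.01346.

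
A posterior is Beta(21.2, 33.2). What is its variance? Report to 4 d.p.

α+β = 54.4 and αβ = 703.84, so Var = αβ/[(α+β)²(α+β+1)] = 703.84/163948.544 = 0.0043.

0.0043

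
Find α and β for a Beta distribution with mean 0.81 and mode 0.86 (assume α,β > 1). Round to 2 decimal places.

α = 11.66, β = 2.74

Let s = α+β. Mean gives α = μs = 0.81s; mode gives (α−1)/(s−2) = 0.86.
Substituting: 0.81s − 1 = 0.86(s−2) = 0.86s − 1.72, so -0.05s = -0.72 and s = 14.4000.
Then α = 0.81×14.4000 = 11.66 and β = s−α = 2.74.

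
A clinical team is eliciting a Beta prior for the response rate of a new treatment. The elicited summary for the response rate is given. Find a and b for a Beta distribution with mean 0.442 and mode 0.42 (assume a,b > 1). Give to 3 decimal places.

With s = a+b: μ = a/s and mode = (a−1)/(s−2). Eliminating a = μs,
μs − 1 = m(s−2) ⇒ s(μ−m) = 1−2m ⇒ s = 0.16/0.022 = 7.2727.
So a = μs = 3.215, b = (1−μ)s = 4.058.

a = 3.215, b = 4.058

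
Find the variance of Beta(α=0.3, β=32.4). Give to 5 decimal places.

Var = αβ/[(α+β)²(α+β+1)] = (0.3×32.4)/(32.7²×33.7) = 9.72/36035.073 = 0.00027.

0.00027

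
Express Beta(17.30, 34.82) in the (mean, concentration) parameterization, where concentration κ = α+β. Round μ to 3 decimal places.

μ = 0.332, κ = 52.12

κ = α+β = 17.30+34.82 = 52.12; μ = α/κ = 17.30/52.12 = 0.332.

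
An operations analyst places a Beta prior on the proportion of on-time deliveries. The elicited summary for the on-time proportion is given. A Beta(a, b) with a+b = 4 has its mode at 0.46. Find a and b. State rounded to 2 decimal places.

Mode = (a−1)/(κ−2) with κ = a+b, so a−1 = 0.46·2 = 0.92.
a = 1.92; b = κ − a = 2.08.

a = 1.92, b = 2.08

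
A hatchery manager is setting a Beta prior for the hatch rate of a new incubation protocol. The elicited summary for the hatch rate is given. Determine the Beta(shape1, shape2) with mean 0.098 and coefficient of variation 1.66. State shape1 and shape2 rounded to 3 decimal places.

Var = (CV·μ)² = (1.66×0.098)² = 0.026465.
shape1+shape2 = μ(1−μ)/Var − 1 = 0.088396/0.026465 − 1 = 2.3401.
Thus shape1 = 0.098·2.3401 = 0.229 and shape2 = 0.902·2.3401 = 2.111.

shape1 = 0.229, shape2 = 2.111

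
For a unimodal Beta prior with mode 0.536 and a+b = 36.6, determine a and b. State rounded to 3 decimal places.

a = 19.546, b = 17.054

For a,b>1 the mode is (a−1)/(a+b−2), so a = mode·(κ−2)+1 = 0.536×34.6+1 = 19.546.
And b = (1−mode)·(κ−2)+1 = 0.464×34.6+1 = 17.054.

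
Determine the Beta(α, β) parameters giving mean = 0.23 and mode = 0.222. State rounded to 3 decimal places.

With s = α+β: μ = α/s and mode = (α−1)/(s−2). Eliminating α = μs,
μs − 1 = m(s−2) ⇒ s(μ−m) = 1−2m ⇒ s = 0.556/0.008 = 69.5000.
So α = μs = 15.985, β = (1−μ)s = 53.515.

α = 15.985, β = 53.515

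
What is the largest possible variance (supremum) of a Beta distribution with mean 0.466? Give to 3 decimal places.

0.249

Var = μ(1−μ)/(α+β+1), which approaches μ(1−μ) as α+β → 0.
So the supremum is μ(1−μ) = 0.466×0.534 = 0.249.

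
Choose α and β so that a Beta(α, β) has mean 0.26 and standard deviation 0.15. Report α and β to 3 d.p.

α = 1.963, β = 5.588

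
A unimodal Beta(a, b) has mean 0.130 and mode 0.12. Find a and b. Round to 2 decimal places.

Let s = a+b. Mean gives a = μs = 0.130s; mode gives (a−1)/(s−2) = 0.12.
Substituting: 0.130s − 1 = 0.12(s−2) = 0.12s − 0.24, so 0.010s = 0.76 and s = 76.0000.
Then a = 0.130×76.0000 = 9.88 and b = s−a = 66.12.

a = 9.88, b = 66.12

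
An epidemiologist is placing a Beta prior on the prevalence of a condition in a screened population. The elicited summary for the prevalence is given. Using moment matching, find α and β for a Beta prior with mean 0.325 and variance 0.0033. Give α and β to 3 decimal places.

By moment matching, α+β = μ(1−μ)/σ² − 1 = (0.325·0.675)/0.0033 − 1 = 66.4773 − 1 = 65.4773.
Since α/(α+β) = μ, α = 0.325·65.4773 = 21.280 and β = 0.675·65.4773 = 44.197.

α = 21.280, β = 44.197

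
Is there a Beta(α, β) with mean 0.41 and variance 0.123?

The Beta variance bound is σ² < μ(1−μ).
Here μ(1−μ) = 0.41×0.59 = 0.2419, and 0.123 < 0.2419.

Yes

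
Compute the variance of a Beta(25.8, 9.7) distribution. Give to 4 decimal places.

α+β = 35.5 and αβ = 250.26, so Var = αβ/[(α+β)²(α+β+1)] = 250.26/45999.125 = 0.0054.

0.0054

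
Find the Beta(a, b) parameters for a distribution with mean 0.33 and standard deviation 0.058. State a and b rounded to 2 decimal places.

a = 21.36, b = 43.37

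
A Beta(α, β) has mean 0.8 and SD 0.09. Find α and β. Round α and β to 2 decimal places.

Variance = 0.09² = 0.0081. The moment-matching identity α+β = μ(1−μ)/Var − 1 gives
α+β = 0.16/0.0081 − 1 = 18.7531, so α = μ·18.7531 = 15.00 and β = (1−μ)·18.7531 = 3.75.

α = 15.00, β = 3.75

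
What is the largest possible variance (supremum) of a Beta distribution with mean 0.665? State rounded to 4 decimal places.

For fixed mean μ the Beta variance is μ(1−μ)/(α+β+1), increasing as α+β decreases.
Its least upper bound (not attained) is μ(1−μ) = 0.665·0.335 = 0.2228.

0.2228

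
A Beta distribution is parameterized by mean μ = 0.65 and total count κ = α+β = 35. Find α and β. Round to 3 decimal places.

Split κ in proportion μ : (1−μ): α = 0.65·35 = 22.750, β = 35 − 22.750 = 12.250.

α = 22.750, β = 12.250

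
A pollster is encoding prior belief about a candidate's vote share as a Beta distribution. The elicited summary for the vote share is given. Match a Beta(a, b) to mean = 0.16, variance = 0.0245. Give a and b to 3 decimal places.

Write ν = a+b; then a = μν and Var = μ(1−μ)/(ν+1).
ν = μ(1−μ)/Var − 1 = 0.1344/0.0245 − 1 = 4.4857.
a = 0.16·4.4857 = 0.718, b = 0.84·4.4857 = 3.768.

a = 0.718, b = 3.768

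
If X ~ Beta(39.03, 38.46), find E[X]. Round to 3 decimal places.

0.504

The Beta mean is α/(α+β) = 39.03/(39.03+38.46) = 0.504.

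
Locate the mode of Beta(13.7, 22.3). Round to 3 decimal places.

With α,β > 1, mode = (α−1)/(α+β−2) = 12.7/34.0 = 0.374.

0.374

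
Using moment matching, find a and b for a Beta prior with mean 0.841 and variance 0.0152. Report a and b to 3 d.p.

a = 6.558, b = 1.240

Write ν = a+b; then a = μν and Var = μ(1−μ)/(ν+1).
ν = μ(1−μ)/Var − 1 = 0.133719/0.0152 − 1 = 7.7973.
a = 0.841·7.7973 = 6.558, b = 0.159·7.7973 = 1.240.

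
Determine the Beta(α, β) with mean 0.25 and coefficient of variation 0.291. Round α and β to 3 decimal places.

α = 8.607, β = 25.820

σ = CV·μ = 0.291×0.25 = 0.07275, so σ² = 0.005293.
s+1 = μ(1−μ)/σ² = 0.1875/0.005293 = 35.4271, so s = α+β = 34.4271.
α = μs = 8.607, β = (1−μ)s = 25.820.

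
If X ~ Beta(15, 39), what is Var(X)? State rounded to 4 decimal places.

0.0036

Var = αβ/[(α+β)²(α+β+1)] = (15×39)/(54²×55) = 585/160380 = 0.0036.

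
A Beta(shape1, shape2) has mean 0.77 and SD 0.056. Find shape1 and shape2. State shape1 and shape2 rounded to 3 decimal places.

First σ² = 0.003136. Setting shape1 = μn, shape2 = (1−μ)n with n = shape1+shape2,
μ(1−μ)/(n+1) = 0.003136 ⇒ n+1 = 0.1771/0.003136 = 56.4732 ⇒ n = 55.4732.
Hence shape1 = 0.77×55.4732 = 42.714, shape2 = 0.23×55.4732 = 12.759.

shape1 = 42.714, shape2 = 12.759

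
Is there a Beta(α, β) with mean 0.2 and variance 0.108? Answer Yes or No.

Yes

The Beta variance bound is σ² < μ(1−μ).
Here μ(1−μ) = 0.2×0.8 = 0.16, and 0.108 < 0.16.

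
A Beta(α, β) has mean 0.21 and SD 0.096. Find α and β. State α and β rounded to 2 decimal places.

Variance = 0.096² = 0.009216. The moment-matching identity α+β = μ(1−μ)/Var − 1 gives
α+β = 0.1659/0.009216 − 1 = 17.0013, so α = μ·17.0013 = 3.57 and β = (1−μ)·17.0013 = 13.43.

α = 3.57, β = 13.43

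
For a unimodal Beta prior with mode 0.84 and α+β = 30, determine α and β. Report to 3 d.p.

α = 24.520, β = 5.480

Mode = (α−1)/(κ−2) with κ = α+β, so α−1 = 0.84·28 = 23.520.
α = 24.520; β = κ − α = 5.480.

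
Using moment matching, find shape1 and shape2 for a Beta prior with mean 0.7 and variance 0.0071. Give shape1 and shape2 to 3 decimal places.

shape1 = 20.004, shape2 = 8.573

Let s = shape1+shape2. The Beta variance is μ(1−μ)/(s+1).
So s+1 = μ(1−μ)/σ² = (0.7×0.3)/0.0071 = 0.21/0.0071 = 29.5775, giving s = 28.5775.
Then shape1 = μs = 0.7×28.5775 = 20.004 and shape2 = (1−μ)s = 0.3×28.5775 = 8.573.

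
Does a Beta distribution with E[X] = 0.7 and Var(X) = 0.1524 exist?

Yes

For any Beta, Var(X) < E[X]·(1−E[X]).
Here μ(1−μ) = 0.7×0.3 = 0.21, and 0.1524 < 0.21.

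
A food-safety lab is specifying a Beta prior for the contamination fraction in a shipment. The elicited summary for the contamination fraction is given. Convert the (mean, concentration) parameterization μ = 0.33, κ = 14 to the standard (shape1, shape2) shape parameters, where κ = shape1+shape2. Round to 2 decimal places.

shape1 = 4.62, shape2 = 9.38

Split κ in proportion μ : (1−μ): shape1 = 0.33·14 = 4.62, shape2 = 14 − 4.62 = 9.38.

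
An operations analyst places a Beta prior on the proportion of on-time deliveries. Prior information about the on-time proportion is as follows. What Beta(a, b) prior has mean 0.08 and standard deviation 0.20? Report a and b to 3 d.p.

a = 0.067, b = 0.773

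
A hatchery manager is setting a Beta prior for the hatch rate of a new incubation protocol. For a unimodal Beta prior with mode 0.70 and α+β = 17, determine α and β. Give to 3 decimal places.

Mode = (α−1)/(κ−2) with κ = α+β, so α−1 = 0.70·15 = 10.500.
α = 11.500; β = κ − α = 5.500.

α = 11.500, β = 5.500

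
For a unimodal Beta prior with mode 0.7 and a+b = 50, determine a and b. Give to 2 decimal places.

a = 34.60, b = 15.40

Mode = (a−1)/(κ−2) with κ = a+b, so a−1 = 0.7·48 = 33.60.
a = 34.60; b = κ − a = 15.40.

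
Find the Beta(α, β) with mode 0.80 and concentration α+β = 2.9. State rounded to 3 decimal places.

α = 1.720, β = 1.180

Since the density peak of Beta(α,β) is at (α−1)/(α+β−2),
α = 1 + 0.80(2.9−2) = 1.720 and β = 2.9 − 1.720 = 1.180.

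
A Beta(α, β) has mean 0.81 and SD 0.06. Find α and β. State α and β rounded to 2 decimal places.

α = 33.82, β = 7.93

σ² = 0.06² = 0.0036.
With s = α+β, Var = μ(1−μ)/(s+1), so s+1 = (0.81×0.19)/0.0036 = 42.7500 and s = 41.7500.
α = μs = 33.82, β = (1−μ)s = 7.93.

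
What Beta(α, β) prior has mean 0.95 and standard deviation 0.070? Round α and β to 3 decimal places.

Variance = 0.070² = 0.004900. The moment-matching identity α+β = μ(1−μ)/Var − 1 gives
α+β = 0.0475/0.004900 − 1 = 8.6939, so α = μ·8.6939 = 8.259 and β = (1−μ)·8.6939 = 0.435.

α = 8.259, β = 0.435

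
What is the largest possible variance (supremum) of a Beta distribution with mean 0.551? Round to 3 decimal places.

0.247

For fixed mean μ the Beta variance is μ(1−μ)/(α+β+1), increasing as α+β decreases.
Its least upper bound (not attained) is μ(1−μ) = 0.551·0.449 = 0.247.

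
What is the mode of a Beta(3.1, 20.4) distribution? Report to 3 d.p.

The density x^(α−1)(1−x)^(β−1) is maximised at (α−1)/(α+β−2) = 2.1/21.5 = 0.098.

0.098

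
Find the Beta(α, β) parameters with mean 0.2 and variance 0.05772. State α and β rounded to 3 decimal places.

Let s = α+β. The Beta variance is μ(1−μ)/(s+1).
So s+1 = μ(1−μ)/σ² = (0.2×0.8)/0.05772 = 0.16/0.05772 = 2.7720, giving s = 1.7720.
Then α = μs = 0.2×1.7720 = 0.354 and β = (1−μ)s = 0.8×1.7720 = 1.418.

α = 0.354, β = 1.418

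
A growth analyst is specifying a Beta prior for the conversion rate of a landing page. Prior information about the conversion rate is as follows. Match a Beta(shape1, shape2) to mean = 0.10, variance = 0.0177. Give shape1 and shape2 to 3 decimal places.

Let s = shape1+shape2. The Beta variance is μ(1−μ)/(s+1).
So s+1 = μ(1−μ)/σ² = (0.10×0.90)/0.0177 = 0.0900/0.0177 = 5.0847, giving s = 4.0847.
Then shape1 = μs = 0.10×4.0847 = 0.408 and shape2 = (1−μ)s = 0.90×4.0847 = 3.676.

shape1 = 0.408, shape2 = 3.676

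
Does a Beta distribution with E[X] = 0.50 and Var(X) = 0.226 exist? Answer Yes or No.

Yes

For any Beta, Var(X) < E[X]·(1−E[X]).
Here μ(1−μ) = 0.50×0.50 = 0.2500, and 0.226 < 0.2500.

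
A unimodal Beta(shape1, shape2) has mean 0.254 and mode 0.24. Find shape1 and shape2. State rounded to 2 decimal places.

Let s = shape1+shape2. Mean gives shape1 = μs = 0.254s; mode gives (shape1−1)/(s−2) = 0.24.
Substituting: 0.254s − 1 = 0.24(s−2) = 0.24s − 0.48, so 0.014s = 0.52 and s = 37.1429.
Then shape1 = 0.254×37.1429 = 9.43 and shape2 = s−shape1 = 27.71.

shape1 = 9.43, shape2 = 27.71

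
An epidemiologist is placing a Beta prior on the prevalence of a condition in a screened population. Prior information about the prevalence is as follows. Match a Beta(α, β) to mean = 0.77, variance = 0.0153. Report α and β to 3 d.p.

Let s = α+β. The Beta variance is μ(1−μ)/(s+1).
So s+1 = μ(1−μ)/σ² = (0.77×0.23)/0.0153 = 0.1771/0.0153 = 11.5752, giving s = 10.5752.
Then α = μs = 0.77×10.5752 = 8.143 and β = (1−μ)s = 0.23×10.5752 = 2.432.

α = 8.143, β = 2.432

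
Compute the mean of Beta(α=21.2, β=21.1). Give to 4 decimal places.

0.5012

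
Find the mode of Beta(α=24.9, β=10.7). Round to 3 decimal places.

The density x^(α−1)(1−x)^(β−1) is maximised at (α−1)/(α+β−2) = 23.9/33.6 = 0.711.

0.711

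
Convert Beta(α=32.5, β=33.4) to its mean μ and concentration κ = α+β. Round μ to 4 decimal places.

μ = 0.4932, κ = 65.9

κ = α+β = 32.5+33.4 = 65.9; μ = α/κ = 32.5/65.9 = 0.4932.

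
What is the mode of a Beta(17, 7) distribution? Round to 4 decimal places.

The density x^(α−1)(1−x)^(β−1) is maximised at (α−1)/(α+β−2) = 16/22 = 0.7273.

0.7273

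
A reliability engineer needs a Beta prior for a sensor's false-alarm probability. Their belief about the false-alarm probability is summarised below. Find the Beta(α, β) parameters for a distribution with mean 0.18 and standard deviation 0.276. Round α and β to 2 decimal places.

First σ² = 0.076176. Setting α = μn, β = (1−μ)n with n = α+β,
μ(1−μ)/(n+1) = 0.076176 ⇒ n+1 = 0.1476/0.076176 = 1.9376 ⇒ n = 0.9376.
Hence α = 0.18×0.9376 = 0.17, β = 0.82×0.9376 = 0.77.

α = 0.17, β = 0.77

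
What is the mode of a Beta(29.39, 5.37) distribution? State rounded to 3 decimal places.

The density x^(α−1)(1−x)^(β−1) is maximised at (α−1)/(α+β−2) = 28.39/32.76 = 0.867.

0.867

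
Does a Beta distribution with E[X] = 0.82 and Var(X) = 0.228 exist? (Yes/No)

A Beta with mean μ has variance μ(1−μ)/(α+β+1) < μ(1−μ).
Here μ(1−μ) = 0.82×0.18 = 0.1476, and 0.228 ≥ 0.1476.

No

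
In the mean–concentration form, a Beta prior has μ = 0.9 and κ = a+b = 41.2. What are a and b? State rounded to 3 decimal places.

a = μκ = 0.9×41.2 = 37.080 and b = (1−μ)κ = 0.1×41.2 = 4.120.

a = 37.080, b = 4.120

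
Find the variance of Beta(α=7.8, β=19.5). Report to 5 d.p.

Var = αβ/[(α+β)²(α+β+1)] = (7.8×19.5)/(27.3²×28.3) = 152.10/21091.707 = 0.00721.

0.00721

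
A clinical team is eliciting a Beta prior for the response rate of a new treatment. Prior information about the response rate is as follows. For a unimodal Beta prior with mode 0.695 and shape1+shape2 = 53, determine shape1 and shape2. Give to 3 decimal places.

shape1 = 36.445, shape2 = 16.555

Since the density peak of Beta(shape1,shape2) is at (shape1−1)/(shape1+shape2−2),
shape1 = 1 + 0.695(53−2) = 36.445 and shape2 = 53 − 36.445 = 16.555.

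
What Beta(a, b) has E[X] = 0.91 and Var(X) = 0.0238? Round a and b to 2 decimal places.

a = 2.22, b = 0.22

Write ν = a+b; then a = μν and Var = μ(1−μ)/(ν+1).
ν = μ(1−μ)/Var − 1 = 0.0819/0.0238 − 1 = 2.4412.
a = 0.91·2.4412 = 2.22, b = 0.09·2.4412 = 0.22.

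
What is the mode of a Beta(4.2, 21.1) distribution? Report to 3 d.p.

0.137

With α,β > 1, mode = (α−1)/(α+β−2) = 3.2/23.3 = 0.137.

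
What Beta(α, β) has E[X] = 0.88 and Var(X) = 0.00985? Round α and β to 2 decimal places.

Let s = α+β. The Beta variance is μ(1−μ)/(s+1).
So s+1 = μ(1−μ)/σ² = (0.88×0.12)/0.00985 = 0.1056/0.00985 = 10.7208, giving s = 9.7208.
Then α = μs = 0.88×9.7208 = 8.55 and β = (1−μ)s = 0.12×9.7208 = 1.17.

α = 8.55, β = 1.17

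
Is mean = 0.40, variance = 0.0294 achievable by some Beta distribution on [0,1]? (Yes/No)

Yes

For any Beta, Var(X) < E[X]·(1−E[X]).
Here μ(1−μ) = 0.40×0.60 = 0.2400, and 0.0294 < 0.2400.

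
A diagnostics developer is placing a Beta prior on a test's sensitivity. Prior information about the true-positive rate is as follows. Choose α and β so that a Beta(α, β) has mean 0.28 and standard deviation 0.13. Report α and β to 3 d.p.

σ² = 0.13² = 0.0169.
With s = α+β, Var = μ(1−μ)/(s+1), so s+1 = (0.28×0.72)/0.0169 = 11.9290 and s = 10.9290.
α = μs = 3.060, β = (1−μ)s = 7.869.

α = 3.060, β = 7.869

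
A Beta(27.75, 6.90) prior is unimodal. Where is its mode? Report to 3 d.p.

0.819

With α,β > 1, mode = (α−1)/(α+β−2) = 26.75/32.65 = 0.819.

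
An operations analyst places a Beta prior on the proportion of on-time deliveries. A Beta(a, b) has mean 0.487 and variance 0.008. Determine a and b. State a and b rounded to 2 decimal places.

Write ν = a+b; then a = μν and Var = μ(1−μ)/(ν+1).
ν = μ(1−μ)/Var − 1 = 0.249831/0.008 − 1 = 30.2289.
a = 0.487·30.2289 = 14.72, b = 0.513·30.2289 = 15.51.

a = 14.72, b = 15.51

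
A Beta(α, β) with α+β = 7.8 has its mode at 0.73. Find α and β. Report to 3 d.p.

Mode = (α−1)/(κ−2) with κ = α+β, so α−1 = 0.73·5.8 = 4.234.
α = 5.234; β = κ − α = 2.566.

α = 5.234, β = 2.566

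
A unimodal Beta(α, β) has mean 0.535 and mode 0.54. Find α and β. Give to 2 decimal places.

α = 8.56, β = 7.44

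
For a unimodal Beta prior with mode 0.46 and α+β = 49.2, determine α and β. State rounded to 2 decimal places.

α = 22.71, β = 26.49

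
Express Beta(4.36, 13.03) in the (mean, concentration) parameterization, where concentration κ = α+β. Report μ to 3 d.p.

μ = 0.251, κ = 17.39

κ = α+β = 4.36+13.03 = 17.39; μ = α/κ = 4.36/17.39 = 0.251.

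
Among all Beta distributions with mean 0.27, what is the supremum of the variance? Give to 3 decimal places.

Var = μ(1−μ)/(α+β+1), which approaches μ(1−μ) as α+β → 0.
So the supremum is μ(1−μ) = 0.27×0.73 = 0.197.

0.197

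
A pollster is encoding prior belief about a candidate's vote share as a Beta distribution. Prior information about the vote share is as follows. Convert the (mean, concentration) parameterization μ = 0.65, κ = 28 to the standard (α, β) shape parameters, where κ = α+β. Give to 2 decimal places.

α = μκ = 0.65×28 = 18.20 and β = (1−μ)κ = 0.35×28 = 9.80.

α = 18.20, β = 9.80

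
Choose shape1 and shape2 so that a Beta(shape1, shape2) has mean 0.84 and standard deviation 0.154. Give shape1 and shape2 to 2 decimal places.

shape1 = 3.92, shape2 = 0.75

First σ² = 0.023716. Setting shape1 = μn, shape2 = (1−μ)n with n = shape1+shape2,
μ(1−μ)/(n+1) = 0.023716 ⇒ n+1 = 0.1344/0.023716 = 5.6671 ⇒ n = 4.6671.
Hence shape1 = 0.84×4.6671 = 3.92, shape2 = 0.16×4.6671 = 0.75.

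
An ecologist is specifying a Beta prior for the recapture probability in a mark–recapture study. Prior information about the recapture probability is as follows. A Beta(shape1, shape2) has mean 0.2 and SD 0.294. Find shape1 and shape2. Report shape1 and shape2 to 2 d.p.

First σ² = 0.086436. Setting shape1 = μn, shape2 = (1−μ)n with n = shape1+shape2,
μ(1−μ)/(n+1) = 0.086436 ⇒ n+1 = 0.16/0.086436 = 1.8511 ⇒ n = 0.8511.
Hence shape1 = 0.2×0.8511 = 0.17, shape2 = 0.8×0.8511 = 0.68.

shape1 = 0.17, shape2 = 0.68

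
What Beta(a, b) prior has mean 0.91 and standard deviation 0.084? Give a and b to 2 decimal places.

First σ² = 0.007056. Setting a = μn, b = (1−μ)n with n = a+b,
μ(1−μ)/(n+1) = 0.007056 ⇒ n+1 = 0.0819/0.007056 = 11.6071 ⇒ n = 10.6071.
Hence a = 0.91×10.6071 = 9.65, b = 0.09×10.6071 = 0.95.

a = 9.65, b = 0.95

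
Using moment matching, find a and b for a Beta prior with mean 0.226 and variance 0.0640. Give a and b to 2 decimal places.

Write ν = a+b; then a = μν and Var = μ(1−μ)/(ν+1).
ν = μ(1−μ)/Var − 1 = 0.174924/0.0640 − 1 = 1.7332.
a = 0.226·1.7332 = 0.39, b = 0.774·1.7332 = 1.34.

a = 0.39, b = 1.34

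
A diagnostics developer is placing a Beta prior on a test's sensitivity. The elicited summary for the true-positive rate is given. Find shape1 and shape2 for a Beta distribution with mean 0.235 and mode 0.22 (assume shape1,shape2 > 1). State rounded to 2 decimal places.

shape1 = 8.77, shape2 = 28.56

With s = shape1+shape2: μ = shape1/s and mode = (shape1−1)/(s−2). Eliminating shape1 = μs,
μs − 1 = m(s−2) ⇒ s(μ−m) = 1−2m ⇒ s = 0.56/0.015 = 37.3333.
So shape1 = μs = 8.77, shape2 = (1−μ)s = 28.56.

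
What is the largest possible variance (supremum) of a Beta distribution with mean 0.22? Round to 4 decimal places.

0.1716

For fixed mean μ the Beta variance is μ(1−μ)/(α+β+1), increasing as α+β decreases.
Its least upper bound (not attained) is μ(1−μ) = 0.22·0.78 = 0.1716.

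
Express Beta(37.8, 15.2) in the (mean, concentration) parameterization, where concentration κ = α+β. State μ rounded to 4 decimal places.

μ = 0.7132, κ = 53.0

κ = α+β = 37.8+15.2 = 53.0; μ = α/κ = 37.8/53.0 = 0.7132.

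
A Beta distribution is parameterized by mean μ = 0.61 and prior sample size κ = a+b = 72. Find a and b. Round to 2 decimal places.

a = μκ = 0.61×72 = 43.92 and b = (1−μ)κ = 0.39×72 = 28.08.

a = 43.92, b = 28.08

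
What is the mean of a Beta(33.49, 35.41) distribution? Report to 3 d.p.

0.486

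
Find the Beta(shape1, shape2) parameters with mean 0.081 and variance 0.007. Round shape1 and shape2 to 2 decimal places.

shape1 = 0.78, shape2 = 8.85

By moment matching, shape1+shape2 = μ(1−μ)/σ² − 1 = (0.081·0.919)/0.007 − 1 = 10.6341 − 1 = 9.6341.
Since shape1/(shape1+shape2) = μ, shape1 = 0.081·9.6341 = 0.78 and shape2 = 0.919·9.6341 = 8.85.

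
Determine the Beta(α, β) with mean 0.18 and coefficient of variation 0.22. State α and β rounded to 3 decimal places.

α = 16.762, β = 76.361

Var = (CV·μ)² = (0.22×0.18)² = 0.001568.
α+β = μ(1−μ)/Var − 1 = 0.1476/0.001568 − 1 = 93.1230.
Thus α = 0.18·93.1230 = 16.762 and β = 0.82·93.1230 = 76.361.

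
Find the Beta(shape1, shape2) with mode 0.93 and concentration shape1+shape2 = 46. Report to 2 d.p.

shape1 = 41.92, shape2 = 4.08

Since the density peak of Beta(shape1,shape2) is at (shape1−1)/(shape1+shape2−2),
shape1 = 1 + 0.93(46−2) = 41.92 and shape2 = 46 − 41.92 = 4.08.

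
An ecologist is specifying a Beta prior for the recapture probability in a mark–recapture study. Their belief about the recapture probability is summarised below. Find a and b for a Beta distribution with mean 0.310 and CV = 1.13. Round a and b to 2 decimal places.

σ = CV·μ = 1.13×0.310 = 0.35030, so σ² = 0.122710.
s+1 = μ(1−μ)/σ² = 0.213900/0.122710 = 1.7431, so s = a+b = 0.7431.
a = μs = 0.23, b = (1−μ)s = 0.51.

a = 0.23, b = 0.51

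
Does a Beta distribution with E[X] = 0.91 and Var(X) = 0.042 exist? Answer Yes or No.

For any Beta, Var(X) < E[X]·(1−E[X]).
Here μ(1−μ) = 0.91×0.09 = 0.0819, and 0.042 < 0.0819.

Yes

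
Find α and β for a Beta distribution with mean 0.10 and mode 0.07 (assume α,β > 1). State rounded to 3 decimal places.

Let s = α+β. Mean gives α = μs = 0.10s; mode gives (α−1)/(s−2) = 0.07.
Substituting: 0.10s − 1 = 0.07(s−2) = 0.07s − 0.14, so 0.03s = 0.86 and s = 28.6667.
Then α = 0.10×28.6667 = 2.867 and β = s−α = 25.800.

α = 2.867, β = 25.800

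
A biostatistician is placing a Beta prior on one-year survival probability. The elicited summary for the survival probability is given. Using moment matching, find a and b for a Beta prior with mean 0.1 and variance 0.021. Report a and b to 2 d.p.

a = 0.33, b = 2.96

Write ν = a+b; then a = μν and Var = μ(1−μ)/(ν+1).
ν = μ(1−μ)/Var − 1 = 0.09/0.021 − 1 = 3.2857.
a = 0.1·3.2857 = 0.33, b = 0.9·3.2857 = 2.96.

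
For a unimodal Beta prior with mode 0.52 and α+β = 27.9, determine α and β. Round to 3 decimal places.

α = 14.468, β = 13.432

Since the density peak of Beta(α,β) is at (α−1)/(α+β−2),
α = 1 + 0.52(27.9−2) = 14.468 and β = 27.9 − 14.468 = 13.432.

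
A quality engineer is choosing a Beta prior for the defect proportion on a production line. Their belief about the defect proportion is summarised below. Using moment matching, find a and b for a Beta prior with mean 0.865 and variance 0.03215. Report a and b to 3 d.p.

a = 2.277, b = 0.355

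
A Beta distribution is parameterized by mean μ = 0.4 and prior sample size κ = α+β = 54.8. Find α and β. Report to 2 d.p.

α = 21.92, β = 32.88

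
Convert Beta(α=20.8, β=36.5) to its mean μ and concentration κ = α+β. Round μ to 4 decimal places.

κ = α+β = 20.8+36.5 = 57.3; μ = α/κ = 20.8/57.3 = 0.3630.

μ = 0.3630, κ = 57.3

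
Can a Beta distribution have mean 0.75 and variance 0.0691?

A Beta with mean μ has variance μ(1−μ)/(α+β+1) < μ(1−μ).
Here μ(1−μ) = 0.75×0.25 = 0.1875, and 0.0691 < 0.1875.

Yes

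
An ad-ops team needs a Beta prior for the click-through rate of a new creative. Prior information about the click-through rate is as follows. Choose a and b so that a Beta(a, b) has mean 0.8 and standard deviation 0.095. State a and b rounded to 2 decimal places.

a = 13.38, b = 3.35

σ² = 0.095² = 0.009025.
With s = a+b, Var = μ(1−μ)/(s+1), so s+1 = (0.8×0.2)/0.009025 = 17.7285 and s = 16.7285.
a = μs = 13.38, b = (1−μ)s = 3.35.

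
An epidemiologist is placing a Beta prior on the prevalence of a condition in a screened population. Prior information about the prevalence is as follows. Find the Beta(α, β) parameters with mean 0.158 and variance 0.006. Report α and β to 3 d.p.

By moment matching, α+β = μ(1−μ)/σ² − 1 = (0.158·0.842)/0.006 − 1 = 22.1727 − 1 = 21.1727.
Since α/(α+β) = μ, α = 0.158·21.1727 = 3.345 and β = 0.842·21.1727 = 17.827.

α = 3.345, β = 17.827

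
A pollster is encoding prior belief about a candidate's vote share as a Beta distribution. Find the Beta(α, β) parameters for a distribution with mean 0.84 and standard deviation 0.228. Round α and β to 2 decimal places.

Variance = 0.228² = 0.051984. The moment-matching identity α+β = μ(1−μ)/Var − 1 gives
α+β = 0.1344/0.051984 − 1 = 1.5854, so α = μ·1.5854 = 1.33 and β = (1−μ)·1.5854 = 0.25.

α = 1.33, β = 0.25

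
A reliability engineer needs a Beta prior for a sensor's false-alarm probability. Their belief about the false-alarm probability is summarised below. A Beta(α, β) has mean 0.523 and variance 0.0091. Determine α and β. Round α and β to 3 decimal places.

By moment matching, α+β = μ(1−μ)/σ² − 1 = (0.523·0.477)/0.0091 − 1 = 27.4144 − 1 = 26.4144.
Since α/(α+β) = μ, α = 0.523·26.4144 = 13.815 and β = 0.477·26.4144 = 12.600.

α = 13.815, β = 12.600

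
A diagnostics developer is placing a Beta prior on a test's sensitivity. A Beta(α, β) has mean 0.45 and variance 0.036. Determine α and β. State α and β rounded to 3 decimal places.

Write ν = α+β; then α = μν and Var = μ(1−μ)/(ν+1).
ν = μ(1−μ)/Var − 1 = 0.2475/0.036 − 1 = 5.8750.
α = 0.45·5.8750 = 2.644, β = 0.55·5.8750 = 3.231.

α = 2.644, β = 3.231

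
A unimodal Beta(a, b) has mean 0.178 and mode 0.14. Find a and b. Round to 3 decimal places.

a = 3.373, b = 15.575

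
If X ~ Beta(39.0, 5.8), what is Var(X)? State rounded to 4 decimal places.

0.0025

α+β = 44.8 and αβ = 226.20, so Var = αβ/[(α+β)²(α+β+1)] = 226.20/91922.432 = 0.0025.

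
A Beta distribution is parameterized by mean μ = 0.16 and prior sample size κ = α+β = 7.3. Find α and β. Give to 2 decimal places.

Split κ in proportion μ : (1−μ): α = 0.16·7.3 = 1.17, β = 7.3 − 1.17 = 6.13.

α = 1.17, β = 6.13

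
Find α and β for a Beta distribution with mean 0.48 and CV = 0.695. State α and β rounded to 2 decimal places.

Var = (CV·μ)² = (0.695×0.48)² = 0.111289.
α+β = μ(1−μ)/Var − 1 = 0.2496/0.111289 − 1 = 1.2428.
Thus α = 0.48·1.2428 = 0.60 and β = 0.52·1.2428 = 0.65.

α = 0.60, β = 0.65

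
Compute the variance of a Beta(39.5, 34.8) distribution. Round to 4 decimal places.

0.0033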